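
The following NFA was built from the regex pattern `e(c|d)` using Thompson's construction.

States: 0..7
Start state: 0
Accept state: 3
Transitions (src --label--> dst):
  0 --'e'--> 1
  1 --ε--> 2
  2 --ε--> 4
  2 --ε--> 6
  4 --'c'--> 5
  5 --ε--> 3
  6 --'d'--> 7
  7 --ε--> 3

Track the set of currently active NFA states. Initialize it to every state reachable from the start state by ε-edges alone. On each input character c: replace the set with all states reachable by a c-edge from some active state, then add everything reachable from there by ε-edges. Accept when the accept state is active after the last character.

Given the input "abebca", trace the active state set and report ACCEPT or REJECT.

Answer: REJECT

Steps:
S₀ = ε-closure({0}) = {0}
'a' @ 1: {}  — no active states
rest 'bebca' ignored (set empty)
final: {}; accept 3 not in set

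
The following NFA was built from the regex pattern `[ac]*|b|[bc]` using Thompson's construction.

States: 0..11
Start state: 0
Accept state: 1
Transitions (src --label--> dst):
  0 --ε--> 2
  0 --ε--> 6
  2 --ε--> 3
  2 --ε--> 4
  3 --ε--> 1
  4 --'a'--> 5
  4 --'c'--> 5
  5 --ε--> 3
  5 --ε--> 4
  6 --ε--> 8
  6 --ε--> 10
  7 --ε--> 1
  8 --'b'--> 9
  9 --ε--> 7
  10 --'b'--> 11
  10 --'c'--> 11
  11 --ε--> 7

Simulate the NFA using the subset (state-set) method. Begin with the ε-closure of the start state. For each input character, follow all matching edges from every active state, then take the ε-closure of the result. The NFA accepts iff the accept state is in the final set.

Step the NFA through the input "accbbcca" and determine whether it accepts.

Answer: REJECT

Derivation:
start: ε-closure({0}) = {0,1,2,3,4,6,8,10}
'a' @ 1: {1,3,4,5}  (accept∈set)
'c' @ 2: {1,3,4,5}  (accept∈set)
'c' @ 3: {1,3,4,5}  (accept∈set)
'b' @ 4: {}  — no active states
rest 'bcca' ignored (set empty)
end set {} — state 1 not in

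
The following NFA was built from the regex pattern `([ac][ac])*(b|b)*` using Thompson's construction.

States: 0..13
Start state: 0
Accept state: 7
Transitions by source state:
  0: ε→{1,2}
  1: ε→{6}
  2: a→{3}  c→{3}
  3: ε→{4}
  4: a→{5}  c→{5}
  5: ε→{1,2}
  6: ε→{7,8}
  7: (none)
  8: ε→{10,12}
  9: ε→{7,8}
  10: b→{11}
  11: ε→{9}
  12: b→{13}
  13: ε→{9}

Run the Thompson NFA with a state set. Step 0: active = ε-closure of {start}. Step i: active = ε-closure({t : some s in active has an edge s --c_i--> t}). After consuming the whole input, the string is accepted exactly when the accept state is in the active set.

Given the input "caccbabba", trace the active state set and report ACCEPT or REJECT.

Answer: REJECT

Derivation:
S₀ = ε-closure({0}) = {0,1,2,6,7,8,10,12}
'c' @ 1: {3,4}
'a' @ 2: {1,2,5,6,7,8,10,12}  (accept∈set)
'c' @ 3: {3,4}
'c' @ 4: {1,2,5,6,7,8,10,12}  (accept∈set)
'b' @ 5: {7,8,9,10,11,12,13}  (accept∈set)
'a' @ 6: {}  — no active states
rest 'bba' ignored (set empty)
final: {}; accept 7 not in set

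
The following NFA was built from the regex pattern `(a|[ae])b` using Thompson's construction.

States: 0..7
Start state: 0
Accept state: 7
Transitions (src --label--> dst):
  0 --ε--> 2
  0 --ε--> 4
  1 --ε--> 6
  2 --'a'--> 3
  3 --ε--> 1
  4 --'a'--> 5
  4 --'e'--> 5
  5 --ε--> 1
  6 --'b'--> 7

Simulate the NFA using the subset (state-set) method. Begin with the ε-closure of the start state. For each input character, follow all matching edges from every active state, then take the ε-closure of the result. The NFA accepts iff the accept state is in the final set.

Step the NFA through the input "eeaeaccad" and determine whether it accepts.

Answer: REJECT

Steps:
initial (ε-close {0}): {0,2,4}
'e' @ 1: {1,5,6}
'e' @ 2: {}  — dead — no transitions
rest 'aeaccad' ignored (set empty)
after full input: {}  (accept=7 not in)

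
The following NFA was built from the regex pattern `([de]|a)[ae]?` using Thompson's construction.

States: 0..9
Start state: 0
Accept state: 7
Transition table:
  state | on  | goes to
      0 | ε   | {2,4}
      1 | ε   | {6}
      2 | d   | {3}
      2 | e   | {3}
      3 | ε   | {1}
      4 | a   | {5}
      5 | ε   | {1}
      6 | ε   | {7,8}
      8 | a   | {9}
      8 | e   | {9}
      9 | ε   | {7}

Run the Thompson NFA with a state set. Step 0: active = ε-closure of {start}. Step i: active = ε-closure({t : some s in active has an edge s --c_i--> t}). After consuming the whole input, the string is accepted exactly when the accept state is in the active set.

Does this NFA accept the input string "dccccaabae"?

Answer: REJECT

Derivation:
start: ε-closure({0}) = {0,2,4}
'd' @ 1: {1,3,6,7,8}  (accept∈set)
'c' @ 2: {}  — state set empty
rest 'cccaabae' ignored (set empty)
end set {} — state 7 not in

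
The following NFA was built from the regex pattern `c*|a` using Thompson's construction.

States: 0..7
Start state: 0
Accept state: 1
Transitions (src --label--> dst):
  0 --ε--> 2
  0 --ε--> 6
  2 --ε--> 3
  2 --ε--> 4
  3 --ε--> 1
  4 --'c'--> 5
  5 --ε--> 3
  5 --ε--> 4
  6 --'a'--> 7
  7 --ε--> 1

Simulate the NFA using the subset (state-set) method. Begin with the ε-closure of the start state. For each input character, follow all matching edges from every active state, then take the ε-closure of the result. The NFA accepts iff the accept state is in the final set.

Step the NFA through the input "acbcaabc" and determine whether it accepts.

Answer: REJECT

Trace:
start: ε-closure({0}) = {0,1,2,3,4,6}
'a' @ 1: {1,7}  ✓accept
'c' @ 2: {}  — state set empty
rest 'bcaabc' ignored (set empty)
after full input: {}  (accept=1 not in)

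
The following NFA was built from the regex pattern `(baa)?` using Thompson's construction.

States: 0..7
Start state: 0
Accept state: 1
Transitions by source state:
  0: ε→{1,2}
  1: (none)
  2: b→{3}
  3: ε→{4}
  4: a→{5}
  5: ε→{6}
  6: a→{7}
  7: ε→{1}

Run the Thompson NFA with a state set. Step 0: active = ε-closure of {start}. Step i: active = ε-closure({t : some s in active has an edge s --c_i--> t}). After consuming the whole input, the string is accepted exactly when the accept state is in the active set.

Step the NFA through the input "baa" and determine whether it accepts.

initial (ε-close {0}): {0,1,2}
'b' @ 1: {3,4}
'a' @ 2: {5,6}
'a' @ 3: {1,7}  ✓accept
after full input: {1,7}  (accept=1 in)

Answer: ACCEPT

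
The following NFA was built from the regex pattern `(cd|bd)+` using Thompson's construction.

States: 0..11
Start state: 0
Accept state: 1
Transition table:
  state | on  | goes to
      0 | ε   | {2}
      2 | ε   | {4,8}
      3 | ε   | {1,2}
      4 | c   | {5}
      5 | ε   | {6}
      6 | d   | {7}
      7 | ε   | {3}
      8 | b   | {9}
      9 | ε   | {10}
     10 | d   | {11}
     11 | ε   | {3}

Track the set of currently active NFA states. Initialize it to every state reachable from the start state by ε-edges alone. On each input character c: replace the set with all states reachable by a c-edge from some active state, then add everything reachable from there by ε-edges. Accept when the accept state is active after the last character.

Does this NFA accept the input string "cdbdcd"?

Answer: ACCEPT

Derivation:
S₀ = ε-closure({0}) = {0,2,4,8}
'c' @ 1: {5,6}
'd' @ 2: {1,2,3,4,7,8}  ✓accept
'b' @ 3: {9,10}
'd' @ 4: {1,2,3,4,8,11}  ✓accept
'c' @ 5: {5,6}
'd' @ 6: {1,2,3,4,7,8}  ✓accept
final: {1,2,3,4,7,8}; accept 1 in set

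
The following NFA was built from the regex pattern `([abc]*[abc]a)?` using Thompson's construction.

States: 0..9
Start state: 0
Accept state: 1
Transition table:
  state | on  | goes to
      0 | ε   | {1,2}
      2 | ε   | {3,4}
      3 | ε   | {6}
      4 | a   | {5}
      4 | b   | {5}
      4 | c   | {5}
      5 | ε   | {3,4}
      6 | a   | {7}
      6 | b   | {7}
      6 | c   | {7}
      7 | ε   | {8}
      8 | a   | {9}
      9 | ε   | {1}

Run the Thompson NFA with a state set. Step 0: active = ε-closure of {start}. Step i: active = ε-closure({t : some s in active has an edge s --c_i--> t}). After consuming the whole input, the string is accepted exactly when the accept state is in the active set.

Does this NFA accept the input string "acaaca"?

Answer: ACCEPT

Steps:
S₀ = ε-closure({0}) = {0,1,2,3,4,6}
'a' @ 1: {3,4,5,6,7,8}
'c' @ 2: {3,4,5,6,7,8}
'a' @ 3: {1,3,4,5,6,7,8,9}  ✓accept
'a' @ 4: {1,3,4,5,6,7,8,9}  ✓accept
'c' @ 5: {3,4,5,6,7,8}
'a' @ 6: {1,3,4,5,6,7,8,9}  ✓accept
after full input: {1,3,4,5,6,7,8,9}  (accept=1 in)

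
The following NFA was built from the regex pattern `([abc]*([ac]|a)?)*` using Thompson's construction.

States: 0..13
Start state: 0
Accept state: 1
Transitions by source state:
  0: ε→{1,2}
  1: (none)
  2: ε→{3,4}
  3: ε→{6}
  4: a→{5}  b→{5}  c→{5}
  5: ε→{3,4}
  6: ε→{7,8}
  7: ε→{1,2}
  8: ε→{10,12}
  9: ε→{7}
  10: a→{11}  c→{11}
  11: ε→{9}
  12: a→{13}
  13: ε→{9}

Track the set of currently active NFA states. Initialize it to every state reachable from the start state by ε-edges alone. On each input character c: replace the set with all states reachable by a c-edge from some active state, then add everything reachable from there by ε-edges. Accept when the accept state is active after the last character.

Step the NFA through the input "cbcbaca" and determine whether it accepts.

Answer: ACCEPT

Trace:
S₀ = ε-closure({0}) = {0,1,2,3,4,6,7,8,10,12}
'c' @ 1: {1,2,3,4,5,6,7,8,9,10,11,12}  ✓accept
'b' @ 2: {1,2,3,4,5,6,7,8,10,12}  ✓accept
'c' @ 3: {1,2,3,4,5,6,7,8,9,10,11,12}  ✓accept
'b' @ 4: {1,2,3,4,5,6,7,8,10,12}  ✓accept
'a' @ 5: {1,2,3,4,5,6,7,8,9,10,11,12,13}  ✓accept
'c' @ 6: {1,2,3,4,5,6,7,8,9,10,11,12}  ✓accept
'a' @ 7: {1,2,3,4,5,6,7,8,9,10,11,12,13}  ✓accept
end set {1,2,3,4,5,6,7,8,9,10,11,12,13} — state 1 in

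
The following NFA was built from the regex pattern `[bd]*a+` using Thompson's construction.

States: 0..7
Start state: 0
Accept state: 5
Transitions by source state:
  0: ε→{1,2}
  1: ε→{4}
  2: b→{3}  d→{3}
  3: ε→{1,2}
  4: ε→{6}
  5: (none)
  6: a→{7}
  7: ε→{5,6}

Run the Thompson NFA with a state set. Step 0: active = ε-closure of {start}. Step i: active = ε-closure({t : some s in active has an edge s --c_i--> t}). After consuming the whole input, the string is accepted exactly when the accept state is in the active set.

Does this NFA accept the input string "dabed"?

S₀ = ε-closure({0}) = {0,1,2,4,6}
'd' @ 1: {1,2,3,4,6}
'a' @ 2: {5,6,7}  (accept∈set)
'b' @ 3: {}  — state set empty
rest 'ed' ignored (set empty)
final: {}; accept 5 not in set

Answer: REJECT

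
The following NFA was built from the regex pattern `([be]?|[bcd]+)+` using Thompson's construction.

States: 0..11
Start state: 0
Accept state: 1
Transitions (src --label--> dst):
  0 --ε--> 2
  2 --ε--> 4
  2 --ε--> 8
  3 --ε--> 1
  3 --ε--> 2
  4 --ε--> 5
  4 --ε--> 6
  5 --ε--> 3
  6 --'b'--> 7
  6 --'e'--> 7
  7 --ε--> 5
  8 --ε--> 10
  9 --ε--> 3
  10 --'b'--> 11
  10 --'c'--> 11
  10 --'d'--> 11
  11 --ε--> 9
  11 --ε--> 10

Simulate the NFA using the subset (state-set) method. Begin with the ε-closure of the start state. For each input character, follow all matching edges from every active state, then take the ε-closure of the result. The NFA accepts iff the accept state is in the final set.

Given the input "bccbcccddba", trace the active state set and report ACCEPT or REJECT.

S₀ = ε-closure({0}) = {0,1,2,3,4,5,6,8,10}
'b' @ 1: {1,2,3,4,5,6,7,8,9,10,11}  ✓accept
'c' @ 2: {1,2,3,4,5,6,8,9,10,11}  ✓accept
'c' @ 3: {1,2,3,4,5,6,8,9,10,11}  ✓accept
'b' @ 4: {1,2,3,4,5,6,7,8,9,10,11}  ✓accept
'c' @ 5: {1,2,3,4,5,6,8,9,10,11}  ✓accept
'c' @ 6: {1,2,3,4,5,6,8,9,10,11}  ✓accept
'c' @ 7: {1,2,3,4,5,6,8,9,10,11}  ✓accept
'd' @ 8: {1,2,3,4,5,6,8,9,10,11}  ✓accept
'd' @ 9: {1,2,3,4,5,6,8,9,10,11}  ✓accept
'b' @ 10: {1,2,3,4,5,6,7,8,9,10,11}  ✓accept
'a' @ 11: {}  — no active states
final: {}; accept 1 not in set

Answer: REJECT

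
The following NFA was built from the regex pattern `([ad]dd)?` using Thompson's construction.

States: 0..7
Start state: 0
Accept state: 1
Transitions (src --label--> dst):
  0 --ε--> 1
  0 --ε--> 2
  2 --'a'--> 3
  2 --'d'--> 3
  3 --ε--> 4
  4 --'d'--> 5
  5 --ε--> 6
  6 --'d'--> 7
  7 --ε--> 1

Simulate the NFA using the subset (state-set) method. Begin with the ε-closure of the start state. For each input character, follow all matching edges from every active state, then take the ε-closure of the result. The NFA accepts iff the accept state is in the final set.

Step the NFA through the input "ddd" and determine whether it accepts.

Answer: ACCEPT

Derivation:
S₀ = ε-closure({0}) = {0,1,2}
'd' @ 1: {3,4}
'd' @ 2: {5,6}
'd' @ 3: {1,7}  ✓accept
final: {1,7}; accept 1 in set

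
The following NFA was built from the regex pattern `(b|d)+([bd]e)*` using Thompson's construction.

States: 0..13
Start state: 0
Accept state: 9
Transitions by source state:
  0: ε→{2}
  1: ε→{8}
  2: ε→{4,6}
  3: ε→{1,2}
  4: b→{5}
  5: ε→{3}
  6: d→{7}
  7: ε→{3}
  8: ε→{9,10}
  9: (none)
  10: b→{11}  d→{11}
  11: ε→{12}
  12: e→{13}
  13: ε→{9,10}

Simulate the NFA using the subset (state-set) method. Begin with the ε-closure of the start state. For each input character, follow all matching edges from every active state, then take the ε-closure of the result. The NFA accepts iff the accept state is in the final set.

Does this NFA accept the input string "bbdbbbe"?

S₀ = ε-closure({0}) = {0,2,4,6}
'b' @ 1: {1,2,3,4,5,6,8,9,10}  ✓accept
'b' @ 2: {1,2,3,4,5,6,8,9,10,11,12}  ✓accept
'd' @ 3: {1,2,3,4,6,7,8,9,10,11,12}  ✓accept
'b' @ 4: {1,2,3,4,5,6,8,9,10,11,12}  ✓accept
'b' @ 5: {1,2,3,4,5,6,8,9,10,11,12}  ✓accept
'b' @ 6: {1,2,3,4,5,6,8,9,10,11,12}  ✓accept
'e' @ 7: {9,10,13}  ✓accept
end set {9,10,13} — state 9 in

Answer: ACCEPT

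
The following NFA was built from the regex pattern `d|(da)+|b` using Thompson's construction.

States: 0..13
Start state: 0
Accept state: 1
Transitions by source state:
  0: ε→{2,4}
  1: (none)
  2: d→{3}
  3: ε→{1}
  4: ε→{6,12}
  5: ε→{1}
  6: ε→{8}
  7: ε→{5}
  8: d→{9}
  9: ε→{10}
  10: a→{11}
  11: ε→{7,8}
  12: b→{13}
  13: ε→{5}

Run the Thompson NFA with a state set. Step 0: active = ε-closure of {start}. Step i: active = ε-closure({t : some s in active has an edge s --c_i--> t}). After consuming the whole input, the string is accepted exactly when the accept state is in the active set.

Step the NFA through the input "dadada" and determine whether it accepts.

initial (ε-close {0}): {0,2,4,6,8,12}
'd' @ 1: {1,3,9,10}  ✓accept
'a' @ 2: {1,5,7,8,11}  ✓accept
'd' @ 3: {9,10}
'a' @ 4: {1,5,7,8,11}  ✓accept
'd' @ 5: {9,10}
'a' @ 6: {1,5,7,8,11}  ✓accept
final: {1,5,7,8,11}; accept 1 in set

Answer: ACCEPT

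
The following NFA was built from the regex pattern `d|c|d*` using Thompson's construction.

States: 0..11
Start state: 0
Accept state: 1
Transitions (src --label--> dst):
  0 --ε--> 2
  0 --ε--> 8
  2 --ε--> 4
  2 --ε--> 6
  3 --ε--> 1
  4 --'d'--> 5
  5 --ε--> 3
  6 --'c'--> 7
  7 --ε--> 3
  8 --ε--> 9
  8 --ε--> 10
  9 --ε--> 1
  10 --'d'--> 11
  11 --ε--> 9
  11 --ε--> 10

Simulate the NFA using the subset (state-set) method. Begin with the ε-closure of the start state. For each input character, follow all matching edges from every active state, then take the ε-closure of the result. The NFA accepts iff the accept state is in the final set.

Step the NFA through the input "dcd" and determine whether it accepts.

start: ε-closure({0}) = {0,1,2,4,6,8,9,10}
'd' @ 1: {1,3,5,9,10,11}  ✓accept
'c' @ 2: {}  — state set empty
rest 'd' ignored (set empty)
end set {} — state 1 not in

Answer: REJECT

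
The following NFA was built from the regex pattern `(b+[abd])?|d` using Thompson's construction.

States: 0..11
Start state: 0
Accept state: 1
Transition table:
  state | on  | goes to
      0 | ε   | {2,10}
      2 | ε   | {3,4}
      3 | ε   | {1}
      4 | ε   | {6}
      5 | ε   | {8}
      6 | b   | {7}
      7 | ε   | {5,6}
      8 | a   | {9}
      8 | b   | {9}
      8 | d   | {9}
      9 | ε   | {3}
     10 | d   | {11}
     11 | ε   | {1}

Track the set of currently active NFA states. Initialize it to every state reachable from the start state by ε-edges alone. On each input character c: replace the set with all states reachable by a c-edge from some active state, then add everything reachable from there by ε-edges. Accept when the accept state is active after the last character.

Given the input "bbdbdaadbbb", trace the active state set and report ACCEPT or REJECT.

Answer: REJECT

Trace:
S₀ = ε-closure({0}) = {0,1,2,3,4,6,10}
'b' @ 1: {5,6,7,8}
'b' @ 2: {1,3,5,6,7,8,9}  (accept∈set)
'd' @ 3: {1,3,9}  (accept∈set)
'b' @ 4: {}  — dead — no transitions
rest 'daadbbb' ignored (set empty)
after full input: {}  (accept=1 not in)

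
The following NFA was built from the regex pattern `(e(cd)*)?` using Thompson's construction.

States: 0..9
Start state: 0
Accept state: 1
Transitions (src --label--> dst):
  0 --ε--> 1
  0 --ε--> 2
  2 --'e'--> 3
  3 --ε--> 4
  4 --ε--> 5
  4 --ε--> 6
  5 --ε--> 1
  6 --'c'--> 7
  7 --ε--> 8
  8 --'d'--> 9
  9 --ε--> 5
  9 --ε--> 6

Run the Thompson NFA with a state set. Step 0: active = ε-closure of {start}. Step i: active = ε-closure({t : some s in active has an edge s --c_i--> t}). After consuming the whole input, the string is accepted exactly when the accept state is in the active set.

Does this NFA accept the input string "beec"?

Answer: REJECT

Derivation:
S₀ = ε-closure({0}) = {0,1,2}
'b' @ 1: {}  — dead — no transitions
rest 'eec' ignored (set empty)
after full input: {}  (accept=1 not in)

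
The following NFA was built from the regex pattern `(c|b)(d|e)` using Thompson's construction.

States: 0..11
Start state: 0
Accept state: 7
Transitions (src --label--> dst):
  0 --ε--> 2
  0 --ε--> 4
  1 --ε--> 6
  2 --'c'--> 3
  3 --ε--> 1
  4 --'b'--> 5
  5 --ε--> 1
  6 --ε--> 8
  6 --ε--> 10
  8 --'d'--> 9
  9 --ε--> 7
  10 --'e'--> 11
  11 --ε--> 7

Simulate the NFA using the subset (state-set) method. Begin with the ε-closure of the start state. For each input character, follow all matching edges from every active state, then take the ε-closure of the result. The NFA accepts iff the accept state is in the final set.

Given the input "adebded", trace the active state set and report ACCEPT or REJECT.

Answer: REJECT

Derivation:
start: ε-closure({0}) = {0,2,4}
'a' @ 1: {}  — no active states
rest 'debded' ignored (set empty)
after full input: {}  (accept=7 not in)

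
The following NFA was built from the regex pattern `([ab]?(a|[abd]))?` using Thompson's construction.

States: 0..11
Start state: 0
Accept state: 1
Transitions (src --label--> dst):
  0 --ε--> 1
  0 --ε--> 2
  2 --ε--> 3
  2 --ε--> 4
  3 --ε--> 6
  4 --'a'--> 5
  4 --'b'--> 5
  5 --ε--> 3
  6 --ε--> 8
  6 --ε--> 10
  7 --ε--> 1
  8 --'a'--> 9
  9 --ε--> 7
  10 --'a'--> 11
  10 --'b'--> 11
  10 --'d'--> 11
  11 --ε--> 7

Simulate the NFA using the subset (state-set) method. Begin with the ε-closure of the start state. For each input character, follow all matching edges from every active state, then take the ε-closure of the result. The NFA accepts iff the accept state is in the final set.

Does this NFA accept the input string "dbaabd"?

Answer: REJECT

Trace:
initial (ε-close {0}): {0,1,2,3,4,6,8,10}
'd' @ 1: {1,7,11}  (accept∈set)
'b' @ 2: {}  — state set empty
rest 'aabd' ignored (set empty)
end set {} — state 1 not in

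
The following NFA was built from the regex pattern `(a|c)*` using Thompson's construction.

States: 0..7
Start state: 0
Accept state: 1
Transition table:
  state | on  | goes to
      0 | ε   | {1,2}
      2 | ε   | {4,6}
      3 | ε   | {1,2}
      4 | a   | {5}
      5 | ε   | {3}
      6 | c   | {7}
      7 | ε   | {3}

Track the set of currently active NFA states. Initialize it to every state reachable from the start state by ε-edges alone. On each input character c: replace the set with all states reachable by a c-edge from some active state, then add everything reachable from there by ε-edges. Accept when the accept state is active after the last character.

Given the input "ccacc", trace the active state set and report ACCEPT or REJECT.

initial (ε-close {0}): {0,1,2,4,6}
'c' @ 1: {1,2,3,4,6,7}  ✓accept
'c' @ 2: {1,2,3,4,6,7}  ✓accept
'a' @ 3: {1,2,3,4,5,6}  ✓accept
'c' @ 4: {1,2,3,4,6,7}  ✓accept
'c' @ 5: {1,2,3,4,6,7}  ✓accept
final: {1,2,3,4,6,7}; accept 1 in set

Answer: ACCEPT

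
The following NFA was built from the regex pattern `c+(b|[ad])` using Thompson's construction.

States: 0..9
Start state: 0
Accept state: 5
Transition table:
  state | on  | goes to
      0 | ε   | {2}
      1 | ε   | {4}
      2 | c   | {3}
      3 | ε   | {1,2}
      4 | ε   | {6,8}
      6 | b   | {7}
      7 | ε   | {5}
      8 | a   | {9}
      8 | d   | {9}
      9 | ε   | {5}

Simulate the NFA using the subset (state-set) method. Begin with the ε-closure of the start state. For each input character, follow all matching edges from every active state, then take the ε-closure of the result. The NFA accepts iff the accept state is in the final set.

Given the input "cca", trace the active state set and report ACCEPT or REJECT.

start: ε-closure({0}) = {0,2}
'c' @ 1: {1,2,3,4,6,8}
'c' @ 2: {1,2,3,4,6,8}
'a' @ 3: {5,9}  ✓accept
end set {5,9} — state 5 in

Answer: ACCEPT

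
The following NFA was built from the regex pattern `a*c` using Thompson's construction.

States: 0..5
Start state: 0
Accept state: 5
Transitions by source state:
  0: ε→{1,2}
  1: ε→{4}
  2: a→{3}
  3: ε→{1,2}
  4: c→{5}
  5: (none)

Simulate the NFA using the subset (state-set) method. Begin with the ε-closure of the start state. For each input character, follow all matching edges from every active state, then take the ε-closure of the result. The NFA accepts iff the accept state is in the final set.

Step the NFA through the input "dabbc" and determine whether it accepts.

initial (ε-close {0}): {0,1,2,4}
'd' @ 1: {}  — no active states
rest 'abbc' ignored (set empty)
after full input: {}  (accept=5 not in)

Answer: REJECT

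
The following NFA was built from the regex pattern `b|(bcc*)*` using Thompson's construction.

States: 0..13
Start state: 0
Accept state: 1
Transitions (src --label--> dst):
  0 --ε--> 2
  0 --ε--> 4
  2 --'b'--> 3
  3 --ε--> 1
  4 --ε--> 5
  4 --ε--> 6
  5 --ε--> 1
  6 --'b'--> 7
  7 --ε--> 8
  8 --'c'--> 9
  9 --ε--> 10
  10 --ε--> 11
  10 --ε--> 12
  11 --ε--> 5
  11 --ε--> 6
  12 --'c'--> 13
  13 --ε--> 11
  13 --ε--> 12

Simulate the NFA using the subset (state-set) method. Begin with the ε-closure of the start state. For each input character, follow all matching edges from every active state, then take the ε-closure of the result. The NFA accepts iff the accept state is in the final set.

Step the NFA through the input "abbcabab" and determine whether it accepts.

Answer: REJECT

Steps:
start: ε-closure({0}) = {0,1,2,4,5,6}
'a' @ 1: {}  — state set empty
rest 'bbcabab' ignored (set empty)
end set {} — state 1 not in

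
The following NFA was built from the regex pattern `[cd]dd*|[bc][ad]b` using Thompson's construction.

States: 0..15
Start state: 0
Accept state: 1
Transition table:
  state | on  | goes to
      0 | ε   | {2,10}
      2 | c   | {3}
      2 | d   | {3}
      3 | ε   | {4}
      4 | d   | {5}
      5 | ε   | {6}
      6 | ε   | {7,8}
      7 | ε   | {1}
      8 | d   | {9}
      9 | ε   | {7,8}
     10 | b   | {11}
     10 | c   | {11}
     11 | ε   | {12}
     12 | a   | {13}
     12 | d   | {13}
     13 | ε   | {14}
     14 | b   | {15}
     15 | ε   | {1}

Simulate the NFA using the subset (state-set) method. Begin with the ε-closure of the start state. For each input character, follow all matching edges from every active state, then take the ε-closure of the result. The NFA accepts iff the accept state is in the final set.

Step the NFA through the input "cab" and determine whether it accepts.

Answer: ACCEPT

Derivation:
initial (ε-close {0}): {0,2,10}
'c' @ 1: {3,4,11,12}
'a' @ 2: {13,14}
'b' @ 3: {1,15}  ✓accept
end set {1,15} — state 1 in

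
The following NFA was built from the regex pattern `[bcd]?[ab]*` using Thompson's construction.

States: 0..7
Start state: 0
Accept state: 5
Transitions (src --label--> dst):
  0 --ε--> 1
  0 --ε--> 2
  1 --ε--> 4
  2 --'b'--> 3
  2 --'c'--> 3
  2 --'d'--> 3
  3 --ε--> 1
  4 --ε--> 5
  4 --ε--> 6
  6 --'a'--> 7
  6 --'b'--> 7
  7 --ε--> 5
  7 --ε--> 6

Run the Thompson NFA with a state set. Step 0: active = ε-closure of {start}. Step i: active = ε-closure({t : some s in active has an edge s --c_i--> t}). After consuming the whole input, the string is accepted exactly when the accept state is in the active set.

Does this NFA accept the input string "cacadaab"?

start: ε-closure({0}) = {0,1,2,4,5,6}
'c' @ 1: {1,3,4,5,6}  ✓accept
'a' @ 2: {5,6,7}  ✓accept
'c' @ 3: {}  — dead — no transitions
rest 'adaab' ignored (set empty)
final: {}; accept 5 not in set

Answer: REJECT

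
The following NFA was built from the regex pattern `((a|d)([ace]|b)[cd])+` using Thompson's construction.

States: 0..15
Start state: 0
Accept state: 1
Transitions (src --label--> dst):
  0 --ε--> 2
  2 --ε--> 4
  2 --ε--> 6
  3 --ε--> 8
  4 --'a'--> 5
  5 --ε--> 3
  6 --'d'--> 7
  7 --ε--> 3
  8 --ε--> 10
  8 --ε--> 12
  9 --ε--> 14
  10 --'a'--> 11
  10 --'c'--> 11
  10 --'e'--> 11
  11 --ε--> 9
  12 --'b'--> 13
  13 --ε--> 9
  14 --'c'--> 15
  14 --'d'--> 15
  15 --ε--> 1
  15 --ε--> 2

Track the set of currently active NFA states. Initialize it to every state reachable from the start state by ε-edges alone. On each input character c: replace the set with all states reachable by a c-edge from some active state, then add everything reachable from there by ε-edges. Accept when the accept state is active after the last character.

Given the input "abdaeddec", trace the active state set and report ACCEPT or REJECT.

Answer: ACCEPT

Steps:
start: ε-closure({0}) = {0,2,4,6}
'a' @ 1: {3,5,8,10,12}
'b' @ 2: {9,13,14}
'd' @ 3: {1,2,4,6,15}  (accept∈set)
'a' @ 4: {3,5,8,10,12}
'e' @ 5: {9,11,14}
'd' @ 6: {1,2,4,6,15}  (accept∈set)
'd' @ 7: {3,7,8,10,12}
'e' @ 8: {9,11,14}
'c' @ 9: {1,2,4,6,15}  (accept∈set)
final: {1,2,4,6,15}; accept 1 in set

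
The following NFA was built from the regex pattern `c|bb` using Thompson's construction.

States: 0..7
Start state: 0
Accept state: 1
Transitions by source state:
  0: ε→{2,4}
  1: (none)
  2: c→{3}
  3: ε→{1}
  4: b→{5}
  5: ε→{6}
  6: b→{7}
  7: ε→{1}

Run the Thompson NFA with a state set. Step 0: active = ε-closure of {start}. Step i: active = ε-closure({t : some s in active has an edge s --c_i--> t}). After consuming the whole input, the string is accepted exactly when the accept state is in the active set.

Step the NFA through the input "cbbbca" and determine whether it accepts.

Answer: REJECT

Steps:
S₀ = ε-closure({0}) = {0,2,4}
'c' @ 1: {1,3}  ✓accept
'b' @ 2: {}  — dead — no transitions
rest 'bbca' ignored (set empty)
final: {}; accept 1 not in set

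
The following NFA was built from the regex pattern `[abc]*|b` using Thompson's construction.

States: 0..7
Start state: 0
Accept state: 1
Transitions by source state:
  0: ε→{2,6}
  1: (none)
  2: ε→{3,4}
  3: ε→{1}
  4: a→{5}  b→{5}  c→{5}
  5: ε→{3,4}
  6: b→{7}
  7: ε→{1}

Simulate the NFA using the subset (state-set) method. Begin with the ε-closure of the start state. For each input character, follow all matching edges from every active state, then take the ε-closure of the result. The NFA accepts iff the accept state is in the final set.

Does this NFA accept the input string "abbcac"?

start: ε-closure({0}) = {0,1,2,3,4,6}
'a' @ 1: {1,3,4,5}  [accepting]
'b' @ 2: {1,3,4,5}  [accepting]
'b' @ 3: {1,3,4,5}  [accepting]
'c' @ 4: {1,3,4,5}  [accepting]
'a' @ 5: {1,3,4,5}  [accepting]
'c' @ 6: {1,3,4,5}  [accepting]
after full input: {1,3,4,5}  (accept=1 in)

Answer: ACCEPT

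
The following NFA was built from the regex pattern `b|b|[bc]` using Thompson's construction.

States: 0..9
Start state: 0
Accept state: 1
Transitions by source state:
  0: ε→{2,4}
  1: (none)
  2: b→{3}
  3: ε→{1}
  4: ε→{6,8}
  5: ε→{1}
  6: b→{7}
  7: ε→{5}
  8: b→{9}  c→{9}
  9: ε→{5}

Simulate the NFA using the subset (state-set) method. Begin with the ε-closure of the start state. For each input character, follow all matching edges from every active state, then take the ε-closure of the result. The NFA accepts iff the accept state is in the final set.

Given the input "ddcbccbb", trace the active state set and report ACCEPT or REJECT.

Answer: REJECT

Trace:
S₀ = ε-closure({0}) = {0,2,4,6,8}
'd' @ 1: {}  — no active states
rest 'dcbccbb' ignored (set empty)
final: {}; accept 1 not in set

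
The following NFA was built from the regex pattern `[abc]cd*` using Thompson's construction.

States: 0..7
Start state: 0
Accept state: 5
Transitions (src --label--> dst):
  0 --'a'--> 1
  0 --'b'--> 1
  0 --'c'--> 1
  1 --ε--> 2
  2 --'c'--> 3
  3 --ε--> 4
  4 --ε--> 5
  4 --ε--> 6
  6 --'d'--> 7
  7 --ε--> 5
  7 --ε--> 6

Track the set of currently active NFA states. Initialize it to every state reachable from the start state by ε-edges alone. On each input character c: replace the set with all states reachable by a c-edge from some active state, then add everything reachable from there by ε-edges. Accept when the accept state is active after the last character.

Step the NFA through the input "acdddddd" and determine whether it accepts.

initial (ε-close {0}): {0}
'a' @ 1: {1,2}
'c' @ 2: {3,4,5,6}  ✓accept
'd' @ 3: {5,6,7}  ✓accept
'd' @ 4: {5,6,7}  ✓accept
'd' @ 5: {5,6,7}  ✓accept
'd' @ 6: {5,6,7}  ✓accept
'd' @ 7: {5,6,7}  ✓accept
'd' @ 8: {5,6,7}  ✓accept
after full input: {5,6,7}  (accept=5 in)

Answer: ACCEPT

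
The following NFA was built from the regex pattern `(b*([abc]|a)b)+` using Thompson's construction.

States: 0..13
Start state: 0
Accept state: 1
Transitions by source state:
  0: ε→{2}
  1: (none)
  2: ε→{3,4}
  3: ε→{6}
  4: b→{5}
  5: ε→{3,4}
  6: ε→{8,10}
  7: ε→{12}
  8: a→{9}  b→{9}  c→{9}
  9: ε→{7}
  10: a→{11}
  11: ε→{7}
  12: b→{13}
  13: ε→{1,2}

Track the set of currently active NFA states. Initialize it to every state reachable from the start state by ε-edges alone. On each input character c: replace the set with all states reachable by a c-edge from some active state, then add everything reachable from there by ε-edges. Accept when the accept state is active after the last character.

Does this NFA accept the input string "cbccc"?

initial (ε-close {0}): {0,2,3,4,6,8,10}
'c' @ 1: {7,9,12}
'b' @ 2: {1,2,3,4,6,8,10,13}  [accepting]
'c' @ 3: {7,9,12}
'c' @ 4: {}  — dead — no transitions
rest 'c' ignored (set empty)
end set {} — state 1 not in

Answer: REJECT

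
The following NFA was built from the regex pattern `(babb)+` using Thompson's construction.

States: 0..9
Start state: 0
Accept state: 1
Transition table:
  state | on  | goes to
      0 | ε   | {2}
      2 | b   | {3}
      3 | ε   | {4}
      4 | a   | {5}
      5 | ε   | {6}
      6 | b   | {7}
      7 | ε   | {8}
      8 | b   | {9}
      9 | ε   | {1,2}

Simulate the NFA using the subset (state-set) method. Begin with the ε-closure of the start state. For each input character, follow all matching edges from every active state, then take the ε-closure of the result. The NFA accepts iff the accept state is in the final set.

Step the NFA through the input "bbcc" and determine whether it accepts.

start: ε-closure({0}) = {0,2}
'b' @ 1: {3,4}
'b' @ 2: {}  — no active states
rest 'cc' ignored (set empty)
final: {}; accept 1 not in set

Answer: REJECT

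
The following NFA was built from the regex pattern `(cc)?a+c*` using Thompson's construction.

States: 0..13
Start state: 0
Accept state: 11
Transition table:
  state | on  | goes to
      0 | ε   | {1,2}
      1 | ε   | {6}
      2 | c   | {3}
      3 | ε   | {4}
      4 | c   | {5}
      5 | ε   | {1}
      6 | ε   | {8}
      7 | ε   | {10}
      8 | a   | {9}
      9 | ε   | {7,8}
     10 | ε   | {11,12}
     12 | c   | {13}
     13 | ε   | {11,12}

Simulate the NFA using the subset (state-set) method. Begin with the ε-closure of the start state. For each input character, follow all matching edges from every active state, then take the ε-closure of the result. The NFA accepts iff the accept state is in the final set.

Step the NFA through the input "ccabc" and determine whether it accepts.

Answer: REJECT

Steps:
start: ε-closure({0}) = {0,1,2,6,8}
'c' @ 1: {3,4}
'c' @ 2: {1,5,6,8}
'a' @ 3: {7,8,9,10,11,12}  [accepting]
'b' @ 4: {}  — dead — no transitions
rest 'c' ignored (set empty)
end set {} — state 11 not in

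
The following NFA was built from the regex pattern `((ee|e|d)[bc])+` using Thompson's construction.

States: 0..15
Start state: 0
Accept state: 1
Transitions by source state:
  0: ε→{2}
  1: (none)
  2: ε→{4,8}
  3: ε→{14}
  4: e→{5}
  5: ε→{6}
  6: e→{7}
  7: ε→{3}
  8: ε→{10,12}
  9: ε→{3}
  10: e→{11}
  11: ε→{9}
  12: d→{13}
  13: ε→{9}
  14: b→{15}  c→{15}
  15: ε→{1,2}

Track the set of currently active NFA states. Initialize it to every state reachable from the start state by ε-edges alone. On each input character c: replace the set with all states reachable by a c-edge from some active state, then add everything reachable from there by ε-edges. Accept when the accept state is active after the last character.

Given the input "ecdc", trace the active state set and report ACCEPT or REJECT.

Answer: ACCEPT

Trace:
initial (ε-close {0}): {0,2,4,8,10,12}
'e' @ 1: {3,5,6,9,11,14}
'c' @ 2: {1,2,4,8,10,12,15}  ✓accept
'd' @ 3: {3,9,13,14}
'c' @ 4: {1,2,4,8,10,12,15}  ✓accept
end set {1,2,4,8,10,12,15} — state 1 in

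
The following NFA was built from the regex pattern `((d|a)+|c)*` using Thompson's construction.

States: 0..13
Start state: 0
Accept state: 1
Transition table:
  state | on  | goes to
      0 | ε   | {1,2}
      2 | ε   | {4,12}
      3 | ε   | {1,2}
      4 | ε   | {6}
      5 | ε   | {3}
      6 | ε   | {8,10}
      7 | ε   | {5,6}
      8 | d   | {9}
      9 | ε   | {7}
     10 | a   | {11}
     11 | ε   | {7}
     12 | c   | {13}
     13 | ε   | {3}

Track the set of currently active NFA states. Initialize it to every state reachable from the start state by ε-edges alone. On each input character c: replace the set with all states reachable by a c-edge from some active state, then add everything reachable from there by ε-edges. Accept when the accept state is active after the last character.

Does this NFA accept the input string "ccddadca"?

start: ε-closure({0}) = {0,1,2,4,6,8,10,12}
'c' @ 1: {1,2,3,4,6,8,10,12,13}  [accepting]
'c' @ 2: {1,2,3,4,6,8,10,12,13}  [accepting]
'd' @ 3: {1,2,3,4,5,6,7,8,9,10,12}  [accepting]
'd' @ 4: {1,2,3,4,5,6,7,8,9,10,12}  [accepting]
'a' @ 5: {1,2,3,4,5,6,7,8,10,11,12}  [accepting]
'd' @ 6: {1,2,3,4,5,6,7,8,9,10,12}  [accepting]
'c' @ 7: {1,2,3,4,6,8,10,12,13}  [accepting]
'a' @ 8: {1,2,3,4,5,6,7,8,10,11,12}  [accepting]
end set {1,2,3,4,5,6,7,8,10,11,12} — state 1 in

Answer: ACCEPT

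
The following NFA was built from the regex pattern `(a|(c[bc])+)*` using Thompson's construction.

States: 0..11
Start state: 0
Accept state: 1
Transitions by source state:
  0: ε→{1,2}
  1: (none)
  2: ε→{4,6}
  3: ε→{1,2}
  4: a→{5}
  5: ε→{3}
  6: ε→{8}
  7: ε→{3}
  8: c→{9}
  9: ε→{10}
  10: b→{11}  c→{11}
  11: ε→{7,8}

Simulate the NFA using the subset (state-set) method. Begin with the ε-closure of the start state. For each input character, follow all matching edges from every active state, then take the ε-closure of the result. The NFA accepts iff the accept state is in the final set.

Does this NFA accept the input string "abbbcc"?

Answer: REJECT

Derivation:
start: ε-closure({0}) = {0,1,2,4,6,8}
'a' @ 1: {1,2,3,4,5,6,8}  ✓accept
'b' @ 2: {}  — dead — no transitions
rest 'bbcc' ignored (set empty)
after full input: {}  (accept=1 not in)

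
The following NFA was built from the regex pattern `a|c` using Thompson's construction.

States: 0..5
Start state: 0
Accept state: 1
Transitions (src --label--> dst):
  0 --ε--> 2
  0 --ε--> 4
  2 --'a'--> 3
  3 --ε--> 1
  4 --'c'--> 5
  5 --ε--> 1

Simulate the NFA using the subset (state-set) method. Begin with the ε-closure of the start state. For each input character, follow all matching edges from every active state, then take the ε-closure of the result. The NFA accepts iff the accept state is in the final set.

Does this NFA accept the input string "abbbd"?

initial (ε-close {0}): {0,2,4}
'a' @ 1: {1,3}  ✓accept
'b' @ 2: {}  — no active states
rest 'bbd' ignored (set empty)
after full input: {}  (accept=1 not in)

Answer: REJECT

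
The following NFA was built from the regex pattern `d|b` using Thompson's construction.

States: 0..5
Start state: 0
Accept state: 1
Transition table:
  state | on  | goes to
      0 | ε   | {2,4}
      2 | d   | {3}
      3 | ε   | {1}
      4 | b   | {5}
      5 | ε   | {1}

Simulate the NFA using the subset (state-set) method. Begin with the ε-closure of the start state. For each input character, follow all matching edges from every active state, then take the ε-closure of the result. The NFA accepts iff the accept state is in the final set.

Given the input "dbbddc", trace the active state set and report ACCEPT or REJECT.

Answer: REJECT

Derivation:
start: ε-closure({0}) = {0,2,4}
'd' @ 1: {1,3}  [accepting]
'b' @ 2: {}  — state set empty
rest 'bddc' ignored (set empty)
after full input: {}  (accept=1 not in)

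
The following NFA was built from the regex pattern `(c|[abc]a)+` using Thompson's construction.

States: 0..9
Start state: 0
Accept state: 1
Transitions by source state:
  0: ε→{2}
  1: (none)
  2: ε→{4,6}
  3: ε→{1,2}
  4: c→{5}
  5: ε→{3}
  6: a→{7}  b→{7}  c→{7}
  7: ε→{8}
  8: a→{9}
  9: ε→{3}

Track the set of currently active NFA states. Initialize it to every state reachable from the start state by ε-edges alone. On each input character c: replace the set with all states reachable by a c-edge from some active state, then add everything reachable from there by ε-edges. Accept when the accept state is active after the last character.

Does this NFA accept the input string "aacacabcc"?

start: ε-closure({0}) = {0,2,4,6}
'a' @ 1: {7,8}
'a' @ 2: {1,2,3,4,6,9}  (accept∈set)
'c' @ 3: {1,2,3,4,5,6,7,8}  (accept∈set)
'a' @ 4: {1,2,3,4,6,7,8,9}  (accept∈set)
'c' @ 5: {1,2,3,4,5,6,7,8}  (accept∈set)
'a' @ 6: {1,2,3,4,6,7,8,9}  (accept∈set)
'b' @ 7: {7,8}
'c' @ 8: {}  — state set empty
rest 'c' ignored (set empty)
after full input: {}  (accept=1 not in)

Answer: REJECT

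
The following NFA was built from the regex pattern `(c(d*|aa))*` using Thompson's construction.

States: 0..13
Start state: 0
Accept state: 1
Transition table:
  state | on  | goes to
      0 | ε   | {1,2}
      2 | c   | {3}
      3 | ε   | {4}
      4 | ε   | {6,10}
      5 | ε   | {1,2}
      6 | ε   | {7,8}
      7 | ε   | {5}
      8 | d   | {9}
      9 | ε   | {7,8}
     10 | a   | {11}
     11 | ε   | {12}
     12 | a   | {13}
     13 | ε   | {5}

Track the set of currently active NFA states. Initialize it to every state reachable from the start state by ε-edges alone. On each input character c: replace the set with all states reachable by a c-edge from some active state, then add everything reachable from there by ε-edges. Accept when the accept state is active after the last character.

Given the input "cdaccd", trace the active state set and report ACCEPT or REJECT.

initial (ε-close {0}): {0,1,2}
'c' @ 1: {1,2,3,4,5,6,7,8,10}  ✓accept
'd' @ 2: {1,2,5,7,8,9}  ✓accept
'a' @ 3: {}  — state set empty
rest 'ccd' ignored (set empty)
after full input: {}  (accept=1 not in)

Answer: REJECT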